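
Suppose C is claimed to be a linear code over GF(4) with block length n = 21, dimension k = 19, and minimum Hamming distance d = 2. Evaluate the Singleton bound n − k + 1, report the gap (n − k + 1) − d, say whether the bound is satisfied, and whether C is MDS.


Singleton RHS = n − k + 1 = 3, slack = 1, bound satisfied, not MDS.

Singleton bound: d ≤ n − k + 1.
Here n = 21, k = 19, so n − k + 1 = 3.
Given d = 2, check d ≤ 3: YES.
Slack = (n − k + 1) − d = 1.
The code is NOT MDS (slack = 1 > 0).
Description: the claimed parameters are [21, 19, 2]_4; such a code would be non-MDS.


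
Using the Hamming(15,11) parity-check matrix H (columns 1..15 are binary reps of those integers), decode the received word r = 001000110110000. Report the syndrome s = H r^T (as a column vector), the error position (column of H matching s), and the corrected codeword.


s = (1, 1, 0, 1)^T, error position = 13, corrected codeword c = 001000110110100

Compute s = H r^T mod 2 one row at a time:
  s_1 = 1 + 0 + 1 + 1 + 0 + 0 + 0 + 0 = 3 ≡ 1 (mod 2).
  s_2 = 0 + 0 + 0 + 1 + 0 + 0 + 0 + 0 = 1 ≡ 1 (mod 2).
  s_3 = 0 + 1 + 0 + 1 + 1 + 1 + 0 + 0 = 4 ≡ 0 (mod 2).
  s_4 = 0 + 1 + 0 + 1 + 0 + 1 + 0 + 0 = 3 ≡ 1 (mod 2).
s = (1, 1, 0, 1)^T — this equals column 13 of H (binary 1101), so error is at position 13.
Correct: flip bit 13 of r = 001000110110000 to get c = 001000110110100.


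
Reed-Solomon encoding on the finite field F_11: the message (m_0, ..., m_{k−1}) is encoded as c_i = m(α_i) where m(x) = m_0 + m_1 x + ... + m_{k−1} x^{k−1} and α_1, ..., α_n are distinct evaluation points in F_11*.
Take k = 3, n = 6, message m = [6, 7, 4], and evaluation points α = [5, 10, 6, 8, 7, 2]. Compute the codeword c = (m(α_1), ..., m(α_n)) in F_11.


c = [9, 3, 5, 10, 9, 3]

Message polynomial: m(x) = 6 + 7·x + 4·x^2 (mod 11).
For each evaluation point α_i, compute m(α_i) mod 11:
  α_1 = 5: Horner steps 4 → 5 → 9, so m(5) = 9.
  α_2 = 10: Horner steps 4 → 3 → 3, so m(10) = 3.
  α_3 = 6: Horner steps 4 → 9 → 5, so m(6) = 5.
  α_4 = 8: Horner steps 4 → 6 → 10, so m(8) = 10.
  α_5 = 7: Horner steps 4 → 2 → 9, so m(7) = 9.
  α_6 = 2: Horner steps 4 → 4 → 3, so m(2) = 3.
Codeword c = [9, 3, 5, 10, 9, 3] ∈ F_11^6.


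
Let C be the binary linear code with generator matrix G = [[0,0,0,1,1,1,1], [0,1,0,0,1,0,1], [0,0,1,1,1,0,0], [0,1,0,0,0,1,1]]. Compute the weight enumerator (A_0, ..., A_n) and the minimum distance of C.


Weight distribution: A_0 = 1, A_2 = 3, A_3 = 8, A_4 = 3, A_6 = 1. Minimum distance d = 2.

Enumerate all 2^4 = 16 messages m ∈ F_2^4.
For each, compute codeword c = mG in F_2^7, then tally its weight.
  m = 0000 → c = 0000000, weight = 0.
  m = 1000 → c = 0001111, weight = 4.
  m = 0100 → c = 0100101, weight = 3.
  m = 1100 → c = 0101010, weight = 3.
  m = 0010 → c = 0011100, weight = 3.
  m = 1010 → c = 0010011, weight = 3.
  m = 0110 → c = 0111001, weight = 4.
  m = 1110 → c = 0110110, weight = 4.
  m = 0001 → c = 0100011, weight = 3.
  m = 1001 → c = 0101100, weight = 3.
  m = 0101 → c = 0000110, weight = 2.
  m = 1101 → c = 0001001, weight = 2.
  m = 0011 → c = 0111111, weight = 6.
  m = 1011 → c = 0110000, weight = 2.
  m = 0111 → c = 0011010, weight = 3.
  m = 1111 → c = 0010101, weight = 3.
Tally weights:
  weight 0: 1 codewords.
  weight 2: 3 codewords.
  weight 3: 8 codewords.
  weight 4: 3 codewords.
  weight 6: 1 codewords.
Minimum distance d = smallest w > 0 with A_w > 0 = 2.
Sanity: Σ A_w = 16 = 2^4 = 16 ✓.


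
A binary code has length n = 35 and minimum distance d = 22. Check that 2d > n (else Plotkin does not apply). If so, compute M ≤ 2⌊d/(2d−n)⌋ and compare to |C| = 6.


Plotkin bound M ≤ 4; given |C| = 6 > bound (violated).

Check applicability: 2d = 44, n = 35.
2d − n = 9 > 0, so Plotkin applies.
Compute d/(2d−n) = 22/9 ≈ 2.4444.
⌊d/(2d−n)⌋ = 2.
Plotkin bound: M ≤ 2·2 = 4.
Given |C| = 6, check: VIOLATED.
This |C| is above the Plotkin bound, so no binary code with n = 35, d = 22 and 6 codewords exists.


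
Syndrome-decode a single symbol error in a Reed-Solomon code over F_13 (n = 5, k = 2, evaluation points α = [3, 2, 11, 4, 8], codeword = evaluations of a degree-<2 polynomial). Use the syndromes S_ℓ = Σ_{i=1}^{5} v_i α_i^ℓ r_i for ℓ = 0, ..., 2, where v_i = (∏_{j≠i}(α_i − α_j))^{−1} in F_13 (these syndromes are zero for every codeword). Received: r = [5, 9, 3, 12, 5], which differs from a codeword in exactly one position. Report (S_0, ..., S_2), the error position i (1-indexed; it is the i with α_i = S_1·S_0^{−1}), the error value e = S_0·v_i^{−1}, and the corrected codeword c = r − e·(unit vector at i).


S = (12, 10, 4), error at position 1, error magnitude e = 1, c = [4, 9, 3, 12, 5].

Step 1: column multipliers v_i = (∏_{j≠i}(α_i − α_j))^{−1} mod 13.
  i = 1 (α = 3): (3−2)(3−11)(3−4)(3−8) = 1·(−8)·(−1)·(−5) = −40 ≡ 12, so v_1 = 12^{−1} = 12 (mod 13).
  i = 2 (α = 2): (2−3)(2−11)(2−4)(2−8) = (−1)·(−9)·(−2)·(−6) = 108 ≡ 4, so v_2 = 4^{−1} = 10 (mod 13).
  i = 3 (α = 11): (11−3)(11−2)(11−4)(11−8) = 8·9·7·3 = 1512 ≡ 4, so v_3 = 4^{−1} = 10 (mod 13).
  i = 4 (α = 4): (4−3)(4−2)(4−11)(4−8) = 1·2·(−7)·(−4) = 56 ≡ 4, so v_4 = 4^{−1} = 10 (mod 13).
  i = 5 (α = 8): (8−3)(8−2)(8−11)(8−4) = 5·6·(−3)·4 = −360 ≡ 4, so v_5 = 4^{−1} = 10 (mod 13).
  v = [12, 10, 10, 10, 10].
Step 2: syndromes of r = [5, 9, 3, 12, 5] (all sums mod 13).
  S_0 = Σ v_i r_i = 12·5 + 10·9 + 10·3 + 10·12 + 10·5 = 350 ≡ 12.
  S_1 = Σ v_i α_i r_i = 12·3·5 + 10·2·9 + 10·11·3 + 10·4·12 + 10·8·5 = 1570 ≡ 10.
  α_i^2 mod 13 = [9, 4, 4, 3, 12].
  S_2 = Σ v_i α_i^2 r_i = 12·9·5 + 10·4·9 + 10·4·3 + 10·3·12 + 10·12·5 = 1980 ≡ 4.
  S = (12, 10, 4) ≠ 0, so r is not a codeword (an error is present).
Step 3: locate the error. For a single error e at position i, S_ℓ = v_i·e·α_i^ℓ, so α_err = S_1/S_0.
  S_0^{−1} = 12^{−1} = 12 (mod 13), so α_err = 10·12 = 120 ≡ 3 = α_1. Error position i = 1.
  Consistency check: S_2/S_1 = 4·4 = 16 ≡ 3 = α_err ✓ (single-error assumption holds).
Step 4: error magnitude e = S_0/v_1 = S_0·∏_{j≠1}(α_1 − α_j) = 12·12 = 144 ≡ 1 (mod 13).
Step 5: correct position 1: c_1 = r_1 − e = 5 − 1 ≡ 4 (mod 13). Hence c = [4, 9, 3, 12, 5].
  Check: interpolating c through the α_i gives m(x) = 6 + 8·x (degree < 2) with m(α_i) = c_i for every i, so c is indeed a codeword.


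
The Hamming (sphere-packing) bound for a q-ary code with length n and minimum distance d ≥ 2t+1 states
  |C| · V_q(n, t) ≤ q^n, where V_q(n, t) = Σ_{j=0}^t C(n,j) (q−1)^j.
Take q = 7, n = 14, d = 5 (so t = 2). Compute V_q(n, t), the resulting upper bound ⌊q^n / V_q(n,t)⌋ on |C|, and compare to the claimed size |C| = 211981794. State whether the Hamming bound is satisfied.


V_q(n, t) = 3361, q^n = 678223072849, Hamming bound = 201792047, |C| = 211981794 > bound (violated).

Step 1: Compute V_q(n, t) = Σ_{j=0}^2 C(n, j) (q−1)^j.
  j = 0: C(14,0)·(6)^0 = 1·1 = 1.
  j = 1: C(14,1)·(6)^1 = 14·6 = 84.
  j = 2: C(14,2)·(6)^2 = 91·36 = 3276.
  V_q(n, t) = 1 + 84 + 3276 = 3361.
Step 2: q^n = 7^14 = 678223072849.
Step 3: Hamming bound ⌊q^n / V_q(n,t)⌋ = ⌊678223072849/3361⌋ = 201792047.
Step 4: Compare |C| = 211981794 to 201792047: violated.
The claimed |C| lies above the Hamming bound, so no 7-ary code of length 14 with d ≥ 5 can have 211981794 codewords.


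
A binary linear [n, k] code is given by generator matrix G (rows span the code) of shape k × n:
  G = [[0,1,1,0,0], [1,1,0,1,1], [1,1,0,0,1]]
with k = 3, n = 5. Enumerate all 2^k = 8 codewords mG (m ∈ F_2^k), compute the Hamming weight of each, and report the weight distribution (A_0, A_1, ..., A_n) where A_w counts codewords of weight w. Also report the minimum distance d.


Weight distribution: A_0 = 1, A_1 = 1, A_2 = 1, A_3 = 3, A_4 = 2. Minimum distance d = 1.

Enumerate all 2^3 = 8 messages m ∈ F_2^3.
For each, compute codeword c = mG in F_2^5, then tally its weight.
  m = 000 → c = 00000, weight = 0.
  m = 100 → c = 01100, weight = 2.
  m = 010 → c = 11011, weight = 4.
  m = 110 → c = 10111, weight = 4.
  m = 001 → c = 11001, weight = 3.
  m = 101 → c = 10101, weight = 3.
  m = 011 → c = 00010, weight = 1.
  m = 111 → c = 01110, weight = 3.
Tally weights:
  weight 0: 1 codewords.
  weight 1: 1 codewords.
  weight 2: 1 codewords.
  weight 3: 3 codewords.
  weight 4: 2 codewords.
Minimum distance d = smallest w > 0 with A_w > 0 = 1.
Sanity: Σ A_w = 8 = 2^3 = 8 ✓.


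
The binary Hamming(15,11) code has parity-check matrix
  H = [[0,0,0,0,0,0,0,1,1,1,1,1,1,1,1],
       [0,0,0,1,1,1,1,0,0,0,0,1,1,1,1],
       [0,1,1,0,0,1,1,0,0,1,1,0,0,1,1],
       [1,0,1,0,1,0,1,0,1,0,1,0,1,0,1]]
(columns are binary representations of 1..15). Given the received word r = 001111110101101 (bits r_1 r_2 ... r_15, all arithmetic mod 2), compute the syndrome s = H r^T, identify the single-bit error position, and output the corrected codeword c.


s = (1, 1, 1, 1)^T, error position = 15, corrected codeword c = 001111110101100

Compute s = H r^T mod 2 one row at a time:
  s_1 = 1 + 0 + 1 + 0 + 1 + 1 + 0 + 1 = 5 ≡ 1 (mod 2).
  s_2 = 1 + 1 + 1 + 1 + 1 + 1 + 0 + 1 = 7 ≡ 1 (mod 2).
  s_3 = 0 + 1 + 1 + 1 + 1 + 0 + 0 + 1 = 5 ≡ 1 (mod 2).
  s_4 = 0 + 1 + 1 + 1 + 0 + 0 + 1 + 1 = 5 ≡ 1 (mod 2).
s = (1, 1, 1, 1)^T — this equals column 15 of H (binary 1111), so error is at position 15.
Correct: flip bit 15 of r = 001111110101101 to get c = 001111110101100.


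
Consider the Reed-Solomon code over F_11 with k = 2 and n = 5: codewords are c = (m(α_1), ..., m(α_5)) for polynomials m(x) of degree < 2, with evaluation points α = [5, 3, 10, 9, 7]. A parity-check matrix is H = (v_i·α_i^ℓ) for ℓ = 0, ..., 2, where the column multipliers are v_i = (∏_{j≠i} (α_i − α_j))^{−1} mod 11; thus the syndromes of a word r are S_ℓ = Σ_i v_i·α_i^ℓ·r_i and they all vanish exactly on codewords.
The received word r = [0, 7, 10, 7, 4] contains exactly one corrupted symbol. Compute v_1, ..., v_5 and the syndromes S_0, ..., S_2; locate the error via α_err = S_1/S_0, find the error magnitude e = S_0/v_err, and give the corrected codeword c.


S = (3, 5, 1), error at position 4, error magnitude e = 10, c = [0, 7, 10, 8, 4].

Step 1: column multipliers v_i = (∏_{j≠i}(α_i − α_j))^{−1} mod 11.
  i = 1 (α = 5): (5−3)(5−10)(5−9)(5−7) = 2·(−5)·(−4)·(−2) = −80 ≡ 8, so v_1 = 8^{−1} = 7 (mod 11).
  i = 2 (α = 3): (3−5)(3−10)(3−9)(3−7) = (−2)·(−7)·(−6)·(−4) = 336 ≡ 6, so v_2 = 6^{−1} = 2 (mod 11).
  i = 3 (α = 10): (10−5)(10−3)(10−9)(10−7) = 5·7·1·3 = 105 ≡ 6, so v_3 = 6^{−1} = 2 (mod 11).
  i = 4 (α = 9): (9−5)(9−3)(9−10)(9−7) = 4·6·(−1)·2 = −48 ≡ 7, so v_4 = 7^{−1} = 8 (mod 11).
  i = 5 (α = 7): (7−5)(7−3)(7−10)(7−9) = 2·4·(−3)·(−2) = 48 ≡ 4, so v_5 = 4^{−1} = 3 (mod 11).
  v = [7, 2, 2, 8, 3].
Step 2: syndromes of r = [0, 7, 10, 7, 4] (all sums mod 11).
  S_0 = Σ v_i r_i = 7·0 + 2·7 + 2·10 + 8·7 + 3·4 = 102 ≡ 3.
  S_1 = Σ v_i α_i r_i = 7·5·0 + 2·3·7 + 2·10·10 + 8·9·7 + 3·7·4 = 830 ≡ 5.
  α_i^2 mod 11 = [3, 9, 1, 4, 5].
  S_2 = Σ v_i α_i^2 r_i = 7·3·0 + 2·9·7 + 2·1·10 + 8·4·7 + 3·5·4 = 430 ≡ 1.
  S = (3, 5, 1) ≠ 0, so r is not a codeword (an error is present).
Step 3: locate the error. For a single error e at position i, S_ℓ = v_i·e·α_i^ℓ, so α_err = S_1/S_0.
  S_0^{−1} = 3^{−1} = 4 (mod 11), so α_err = 5·4 = 20 ≡ 9 = α_4. Error position i = 4.
  Consistency check: S_2/S_1 = 1·9 = 9 ≡ 9 = α_err ✓ (single-error assumption holds).
Step 4: error magnitude e = S_0/v_4 = S_0·∏_{j≠4}(α_4 − α_j) = 3·7 = 21 ≡ 10 (mod 11).
Step 5: correct position 4: c_4 = r_4 − e = 7 − 10 ≡ 8 (mod 11). Hence c = [0, 7, 10, 8, 4].
  Check: interpolating c through the α_i gives m(x) = 1 + 2·x (degree < 2) with m(α_i) = c_i for every i, so c is indeed a codeword.


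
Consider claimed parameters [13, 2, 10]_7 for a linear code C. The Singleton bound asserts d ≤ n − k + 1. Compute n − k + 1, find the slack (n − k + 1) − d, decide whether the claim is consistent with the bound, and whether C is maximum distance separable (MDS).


Singleton RHS = n − k + 1 = 12, slack = 2, bound satisfied, not MDS.

Singleton bound: d ≤ n − k + 1.
Here n = 13, k = 2, so n − k + 1 = 12.
Given d = 10, check d ≤ 12: YES.
Slack = (n − k + 1) − d = 2.
The code is NOT MDS (slack = 2 > 0).
Description: the claimed parameters are [13, 2, 10]_7; such a code would be non-MDS.


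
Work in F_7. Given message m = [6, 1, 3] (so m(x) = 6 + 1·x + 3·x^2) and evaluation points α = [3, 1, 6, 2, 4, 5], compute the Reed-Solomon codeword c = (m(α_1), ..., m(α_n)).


c = [1, 3, 1, 6, 2, 2]

Message polynomial: m(x) = 6 + 1·x + 3·x^2 (mod 7).
For each evaluation point α_i, compute m(α_i) mod 7:
  α_1 = 3: Horner steps 3 → 3 → 1, so m(3) = 1.
  α_2 = 1: Horner steps 3 → 4 → 3, so m(1) = 3.
  α_3 = 6: Horner steps 3 → 5 → 1, so m(6) = 1.
  α_4 = 2: Horner steps 3 → 0 → 6, so m(2) = 6.
  α_5 = 4: Horner steps 3 → 6 → 2, so m(4) = 2.
  α_6 = 5: Horner steps 3 → 2 → 2, so m(5) = 2.
Codeword c = [1, 3, 1, 6, 2, 2] ∈ F_7^6.


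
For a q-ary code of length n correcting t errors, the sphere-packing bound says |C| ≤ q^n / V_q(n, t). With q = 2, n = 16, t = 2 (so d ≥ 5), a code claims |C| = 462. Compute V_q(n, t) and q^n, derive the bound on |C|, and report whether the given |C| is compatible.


V_q(n, t) = 137, q^n = 65536, Hamming bound = 478, |C| = 462 ≤ bound (satisfied).

Step 1: Compute V_q(n, t) = Σ_{j=0}^2 C(n, j) (q−1)^j.
  j = 0: C(16,0)·(1)^0 = 1·1 = 1.
  j = 1: C(16,1)·(1)^1 = 16·1 = 16.
  j = 2: C(16,2)·(1)^2 = 120·1 = 120.
  V_q(n, t) = 1 + 16 + 120 = 137.
Step 2: q^n = 2^16 = 65536.
Step 3: Hamming bound ⌊q^n / V_q(n,t)⌋ = ⌊65536/137⌋ = 478.
Step 4: Compare |C| = 462 to 478: satisfied.
The claimed |C| lies below the Hamming bound.


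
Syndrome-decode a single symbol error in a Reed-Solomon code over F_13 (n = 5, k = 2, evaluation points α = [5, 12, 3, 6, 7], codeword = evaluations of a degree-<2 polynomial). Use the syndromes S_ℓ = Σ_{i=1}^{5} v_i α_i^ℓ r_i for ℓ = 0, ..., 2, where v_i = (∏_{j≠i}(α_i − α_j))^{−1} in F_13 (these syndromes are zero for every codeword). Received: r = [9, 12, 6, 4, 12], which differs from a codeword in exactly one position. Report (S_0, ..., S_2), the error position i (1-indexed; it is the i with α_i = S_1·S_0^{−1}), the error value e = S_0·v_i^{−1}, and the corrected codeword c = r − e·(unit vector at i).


S = (5, 8, 5), error at position 2, error magnitude e = 12, c = [9, 0, 6, 4, 12].

Step 1: column multipliers v_i = (∏_{j≠i}(α_i − α_j))^{−1} mod 13.
  i = 1 (α = 5): (5−12)(5−3)(5−6)(5−7) = (−7)·2·(−1)·(−2) = −28 ≡ 11, so v_1 = 11^{−1} = 6 (mod 13).
  i = 2 (α = 12): (12−5)(12−3)(12−6)(12−7) = 7·9·6·5 = 1890 ≡ 5, so v_2 = 5^{−1} = 8 (mod 13).
  i = 3 (α = 3): (3−5)(3−12)(3−6)(3−7) = (−2)·(−9)·(−3)·(−4) = 216 ≡ 8, so v_3 = 8^{−1} = 5 (mod 13).
  i = 4 (α = 6): (6−5)(6−12)(6−3)(6−7) = 1·(−6)·3·(−1) = 18 ≡ 5, so v_4 = 5^{−1} = 8 (mod 13).
  i = 5 (α = 7): (7−5)(7−12)(7−3)(7−6) = 2·(−5)·4·1 = −40 ≡ 12, so v_5 = 12^{−1} = 12 (mod 13).
  v = [6, 8, 5, 8, 12].
Step 2: syndromes of r = [9, 12, 6, 4, 12] (all sums mod 13).
  S_0 = Σ v_i r_i = 6·9 + 8·12 + 5·6 + 8·4 + 12·12 = 356 ≡ 5.
  S_1 = Σ v_i α_i r_i = 6·5·9 + 8·12·12 + 5·3·6 + 8·6·4 + 12·7·12 = 2712 ≡ 8.
  α_i^2 mod 13 = [12, 1, 9, 10, 10].
  S_2 = Σ v_i α_i^2 r_i = 6·12·9 + 8·1·12 + 5·9·6 + 8·10·4 + 12·10·12 = 2774 ≡ 5.
  S = (5, 8, 5) ≠ 0, so r is not a codeword (an error is present).
Step 3: locate the error. For a single error e at position i, S_ℓ = v_i·e·α_i^ℓ, so α_err = S_1/S_0.
  S_0^{−1} = 5^{−1} = 8 (mod 13), so α_err = 8·8 = 64 ≡ 12 = α_2. Error position i = 2.
  Consistency check: S_2/S_1 = 5·5 = 25 ≡ 12 = α_err ✓ (single-error assumption holds).
Step 4: error magnitude e = S_0/v_2 = S_0·∏_{j≠2}(α_2 − α_j) = 5·5 = 25 ≡ 12 (mod 13).
Step 5: correct position 2: c_2 = r_2 − e = 12 − 12 ≡ 0 (mod 13). Hence c = [9, 0, 6, 4, 12].
  Check: interpolating c through the α_i gives m(x) = 8 + 8·x (degree < 2) with m(α_i) = c_i for every i, so c is indeed a codeword.


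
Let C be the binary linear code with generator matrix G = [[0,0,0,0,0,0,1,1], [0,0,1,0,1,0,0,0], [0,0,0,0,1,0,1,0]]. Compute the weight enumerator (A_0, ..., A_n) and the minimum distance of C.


Weight distribution: A_0 = 1, A_2 = 6, A_4 = 1. Minimum distance d = 2.

Enumerate all 2^3 = 8 messages m ∈ F_2^3.
For each, compute codeword c = mG in F_2^8, then tally its weight.
  m = 000 → c = 00000000, weight = 0.
  m = 100 → c = 00000011, weight = 2.
  m = 010 → c = 00101000, weight = 2.
  m = 110 → c = 00101011, weight = 4.
  m = 001 → c = 00001010, weight = 2.
  m = 101 → c = 00001001, weight = 2.
  m = 011 → c = 00100010, weight = 2.
  m = 111 → c = 00100001, weight = 2.
Tally weights:
  weight 0: 1 codewords.
  weight 2: 6 codewords.
  weight 4: 1 codewords.
Minimum distance d = smallest w > 0 with A_w > 0 = 2.
Sanity: Σ A_w = 8 = 2^3 = 8 ✓.


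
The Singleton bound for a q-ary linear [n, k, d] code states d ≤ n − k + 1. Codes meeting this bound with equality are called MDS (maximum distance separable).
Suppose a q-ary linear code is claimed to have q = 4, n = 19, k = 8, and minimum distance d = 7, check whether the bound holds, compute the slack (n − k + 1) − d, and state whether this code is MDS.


Singleton RHS = n − k + 1 = 12, slack = 5, bound satisfied, not MDS.

Singleton bound: d ≤ n − k + 1.
Here n = 19, k = 8, so n − k + 1 = 12.
Given d = 7, check d ≤ 12: YES.
Slack = (n − k + 1) − d = 5.
The code is NOT MDS (slack = 5 > 0).
Description: the claimed parameters are [19, 8, 7]_4; such a code would be non-MDS.


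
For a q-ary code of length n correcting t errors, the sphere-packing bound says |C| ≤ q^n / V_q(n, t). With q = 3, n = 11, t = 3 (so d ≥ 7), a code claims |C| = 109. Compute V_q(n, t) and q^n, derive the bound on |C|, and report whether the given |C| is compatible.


V_q(n, t) = 1563, q^n = 177147, Hamming bound = 113, |C| = 109 ≤ bound (satisfied).

Step 1: Compute V_q(n, t) = Σ_{j=0}^3 C(n, j) (q−1)^j.
  j = 0: C(11,0)·(2)^0 = 1·1 = 1.
  j = 1: C(11,1)·(2)^1 = 11·2 = 22.
  j = 2: C(11,2)·(2)^2 = 55·4 = 220.
  j = 3: C(11,3)·(2)^3 = 165·8 = 1320.
  V_q(n, t) = 1 + 22 + 220 + 1320 = 1563.
Step 2: q^n = 3^11 = 177147.
Step 3: Hamming bound ⌊q^n / V_q(n,t)⌋ = ⌊177147/1563⌋ = 113.
Step 4: Compare |C| = 109 to 113: satisfied.
The claimed |C| lies below the Hamming bound.


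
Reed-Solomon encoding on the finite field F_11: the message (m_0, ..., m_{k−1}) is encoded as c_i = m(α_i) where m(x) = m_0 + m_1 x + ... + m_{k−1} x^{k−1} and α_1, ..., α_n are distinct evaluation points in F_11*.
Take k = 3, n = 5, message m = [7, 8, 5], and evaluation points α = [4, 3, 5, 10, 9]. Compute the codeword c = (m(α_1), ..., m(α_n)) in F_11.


c = [9, 10, 7, 4, 0]

Message polynomial: m(x) = 7 + 8·x + 5·x^2 (mod 11).
For each evaluation point α_i, compute m(α_i) mod 11:
  α_1 = 4: Horner steps 5 → 6 → 9, so m(4) = 9.
  α_2 = 3: Horner steps 5 → 1 → 10, so m(3) = 10.
  α_3 = 5: Horner steps 5 → 0 → 7, so m(5) = 7.
  α_4 = 10: Horner steps 5 → 3 → 4, so m(10) = 4.
  α_5 = 9: Horner steps 5 → 9 → 0, so m(9) = 0.
Codeword c = [9, 10, 7, 4, 0] ∈ F_11^5.


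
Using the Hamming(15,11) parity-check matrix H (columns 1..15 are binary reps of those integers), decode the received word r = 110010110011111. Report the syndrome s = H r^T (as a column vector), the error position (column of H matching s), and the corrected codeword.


s = (0, 0, 1, 0)^T, error position = 2, corrected codeword c = 100010110011111

Compute s = H r^T mod 2 one row at a time:
  s_1 = 1 + 0 + 0 + 1 + 1 + 1 + 1 + 1 = 6 ≡ 0 (mod 2).
  s_2 = 0 + 1 + 0 + 1 + 1 + 1 + 1 + 1 = 6 ≡ 0 (mod 2).
  s_3 = 1 + 0 + 0 + 1 + 0 + 1 + 1 + 1 = 5 ≡ 1 (mod 2).
  s_4 = 1 + 0 + 1 + 1 + 0 + 1 + 1 + 1 = 6 ≡ 0 (mod 2).
s = (0, 0, 1, 0)^T — this equals column 2 of H (binary 0010), so error is at position 2.
Correct: flip bit 2 of r = 110010110011111 to get c = 100010110011111.


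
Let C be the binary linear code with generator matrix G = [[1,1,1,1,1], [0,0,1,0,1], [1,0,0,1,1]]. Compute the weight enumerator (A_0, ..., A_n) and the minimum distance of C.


Weight distribution: A_0 = 1, A_2 = 3, A_3 = 3, A_5 = 1. Minimum distance d = 2.

Enumerate all 2^3 = 8 messages m ∈ F_2^3.
For each, compute codeword c = mG in F_2^5, then tally its weight.
  m = 000 → c = 00000, weight = 0.
  m = 100 → c = 11111, weight = 5.
  m = 010 → c = 00101, weight = 2.
  m = 110 → c = 11010, weight = 3.
  m = 001 → c = 10011, weight = 3.
  m = 101 → c = 01100, weight = 2.
  m = 011 → c = 10110, weight = 3.
  m = 111 → c = 01001, weight = 2.
Tally weights:
  weight 0: 1 codewords.
  weight 2: 3 codewords.
  weight 3: 3 codewords.
  weight 5: 1 codewords.
Minimum distance d = smallest w > 0 with A_w > 0 = 2.
Sanity: Σ A_w = 8 = 2^3 = 8 ✓.


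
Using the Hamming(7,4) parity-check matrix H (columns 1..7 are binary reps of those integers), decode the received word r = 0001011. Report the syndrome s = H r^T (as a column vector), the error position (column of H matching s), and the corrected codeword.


s = (1, 0, 1)^T, error position = 5, corrected codeword c = 0001111

Compute s = H r^T mod 2 one row at a time:
  s_1 = 1 + 0 + 1 + 1 = 3 ≡ 1 (mod 2).
  s_2 = 0 + 0 + 1 + 1 = 2 ≡ 0 (mod 2).
  s_3 = 0 + 0 + 0 + 1 = 1 ≡ 1 (mod 2).
s = (1, 0, 1)^T — this equals column 5 of H (binary 101), so error is at position 5.
Correct: flip bit 5 of r = 0001011 to get c = 0001111.


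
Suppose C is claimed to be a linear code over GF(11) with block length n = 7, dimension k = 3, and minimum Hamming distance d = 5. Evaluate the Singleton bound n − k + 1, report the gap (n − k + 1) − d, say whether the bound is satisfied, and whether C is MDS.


Singleton RHS = n − k + 1 = 5, slack = 0, bound satisfied, MDS.

Singleton bound: d ≤ n − k + 1.
Here n = 7, k = 3, so n − k + 1 = 5.
Given d = 5, check d ≤ 5: YES.
Slack = (n − k + 1) − d = 0.
The code is MDS (slack = 0).
Description: the claimed parameters are [7, 3, 5]_11; such a code would be MDS (meets Singleton bound).


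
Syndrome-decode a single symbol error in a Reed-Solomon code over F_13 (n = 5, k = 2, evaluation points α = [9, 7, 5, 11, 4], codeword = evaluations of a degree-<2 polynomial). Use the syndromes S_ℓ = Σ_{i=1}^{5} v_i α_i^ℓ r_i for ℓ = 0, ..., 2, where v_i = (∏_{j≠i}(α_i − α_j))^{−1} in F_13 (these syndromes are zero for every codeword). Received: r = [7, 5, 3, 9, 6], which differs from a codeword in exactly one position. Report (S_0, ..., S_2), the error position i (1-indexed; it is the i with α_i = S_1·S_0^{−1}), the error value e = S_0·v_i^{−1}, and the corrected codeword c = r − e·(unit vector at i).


S = (4, 3, 12), error at position 5, error magnitude e = 4, c = [7, 5, 3, 9, 2].

Step 1: column multipliers v_i = (∏_{j≠i}(α_i − α_j))^{−1} mod 13.
  i = 1 (α = 9): (9−7)(9−5)(9−11)(9−4) = 2·4·(−2)·5 = −80 ≡ 11, so v_1 = 11^{−1} = 6 (mod 13).
  i = 2 (α = 7): (7−9)(7−5)(7−11)(7−4) = (−2)·2·(−4)·3 = 48 ≡ 9, so v_2 = 9^{−1} = 3 (mod 13).
  i = 3 (α = 5): (5−9)(5−7)(5−11)(5−4) = (−4)·(−2)·(−6)·1 = −48 ≡ 4, so v_3 = 4^{−1} = 10 (mod 13).
  i = 4 (α = 11): (11−9)(11−7)(11−5)(11−4) = 2·4·6·7 = 336 ≡ 11, so v_4 = 11^{−1} = 6 (mod 13).
  i = 5 (α = 4): (4−9)(4−7)(4−5)(4−11) = (−5)·(−3)·(−1)·(−7) = 105 ≡ 1, so v_5 = 1^{−1} = 1 (mod 13).
  v = [6, 3, 10, 6, 1].
Step 2: syndromes of r = [7, 5, 3, 9, 6] (all sums mod 13).
  S_0 = Σ v_i r_i = 6·7 + 3·5 + 10·3 + 6·9 + 1·6 = 147 ≡ 4.
  S_1 = Σ v_i α_i r_i = 6·9·7 + 3·7·5 + 10·5·3 + 6·11·9 + 1·4·6 = 1251 ≡ 3.
  α_i^2 mod 13 = [3, 10, 12, 4, 3].
  S_2 = Σ v_i α_i^2 r_i = 6·3·7 + 3·10·5 + 10·12·3 + 6·4·9 + 1·3·6 = 870 ≡ 12.
  S = (4, 3, 12) ≠ 0, so r is not a codeword (an error is present).
Step 3: locate the error. For a single error e at position i, S_ℓ = v_i·e·α_i^ℓ, so α_err = S_1/S_0.
  S_0^{−1} = 4^{−1} = 10 (mod 13), so α_err = 3·10 = 30 ≡ 4 = α_5. Error position i = 5.
  Consistency check: S_2/S_1 = 12·9 = 108 ≡ 4 = α_err ✓ (single-error assumption holds).
Step 4: error magnitude e = S_0/v_5 = S_0·∏_{j≠5}(α_5 − α_j) = 4·1 = 4 ≡ 4 (mod 13).
Step 5: correct position 5: c_5 = r_5 − e = 6 − 4 ≡ 2 (mod 13). Hence c = [7, 5, 3, 9, 2].
  Check: interpolating c through the α_i gives m(x) = 11 + 1·x (degree < 2) with m(α_i) = c_i for every i, so c is indeed a codeword.


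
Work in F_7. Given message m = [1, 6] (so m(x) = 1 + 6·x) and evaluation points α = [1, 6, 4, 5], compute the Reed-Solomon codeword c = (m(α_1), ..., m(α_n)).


c = [0, 2, 4, 3]

Message polynomial: m(x) = 1 + 6·x (mod 7).
For each evaluation point α_i, compute m(α_i) mod 7:
  α_1 = 1: Horner steps 6 → 0, so m(1) = 0.
  α_2 = 6: Horner steps 6 → 2, so m(6) = 2.
  α_3 = 4: Horner steps 6 → 4, so m(4) = 4.
  α_4 = 5: Horner steps 6 → 3, so m(5) = 3.
Codeword c = [0, 2, 4, 3] ∈ F_7^4.


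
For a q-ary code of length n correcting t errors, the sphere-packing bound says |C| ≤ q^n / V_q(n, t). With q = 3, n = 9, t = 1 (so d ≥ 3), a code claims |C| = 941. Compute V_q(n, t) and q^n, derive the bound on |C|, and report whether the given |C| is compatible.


V_q(n, t) = 19, q^n = 19683, Hamming bound = 1035, |C| = 941 ≤ bound (satisfied).

Step 1: Compute V_q(n, t) = Σ_{j=0}^1 C(n, j) (q−1)^j.
  j = 0: C(9,0)·(2)^0 = 1·1 = 1.
  j = 1: C(9,1)·(2)^1 = 9·2 = 18.
  V_q(n, t) = 1 + 18 = 19.
Step 2: q^n = 3^9 = 19683.
Step 3: Hamming bound ⌊q^n / V_q(n,t)⌋ = ⌊19683/19⌋ = 1035.
Step 4: Compare |C| = 941 to 1035: satisfied.
The claimed |C| lies below the Hamming bound.


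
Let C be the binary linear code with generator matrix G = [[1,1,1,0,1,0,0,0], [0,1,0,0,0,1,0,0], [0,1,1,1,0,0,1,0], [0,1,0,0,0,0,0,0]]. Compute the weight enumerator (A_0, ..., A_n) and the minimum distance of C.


Weight distribution: A_0 = 1, A_1 = 2, A_2 = 1, A_3 = 2, A_4 = 5, A_5 = 4, A_6 = 1. Minimum distance d = 1.

Enumerate all 2^4 = 16 messages m ∈ F_2^4.
For each, compute codeword c = mG in F_2^8, then tally its weight.
  m = 0000 → c = 00000000, weight = 0.
  m = 1000 → c = 11101000, weight = 4.
  m = 0100 → c = 01000100, weight = 2.
  m = 1100 → c = 10101100, weight = 4.
  m = 0010 → c = 01110010, weight = 4.
  m = 1010 → c = 10011010, weight = 4.
  m = 0110 → c = 00110110, weight = 4.
  m = 1110 → c = 11011110, weight = 6.
  m = 0001 → c = 01000000, weight = 1.
  m = 1001 → c = 10101000, weight = 3.
  m = 0101 → c = 00000100, weight = 1.
  m = 1101 → c = 11101100, weight = 5.
  m = 0011 → c = 00110010, weight = 3.
  m = 1011 → c = 11011010, weight = 5.
  m = 0111 → c = 01110110, weight = 5.
  m = 1111 → c = 10011110, weight = 5.
Tally weights:
  weight 0: 1 codewords.
  weight 1: 2 codewords.
  weight 2: 1 codewords.
  weight 3: 2 codewords.
  weight 4: 5 codewords.
  weight 5: 4 codewords.
  weight 6: 1 codewords.
Minimum distance d = smallest w > 0 with A_w > 0 = 1.
Sanity: Σ A_w = 16 = 2^4 = 16 ✓.


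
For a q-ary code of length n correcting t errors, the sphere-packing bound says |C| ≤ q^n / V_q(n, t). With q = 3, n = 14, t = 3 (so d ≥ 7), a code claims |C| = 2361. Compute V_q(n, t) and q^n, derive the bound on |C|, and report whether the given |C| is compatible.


V_q(n, t) = 3305, q^n = 4782969, Hamming bound = 1447, |C| = 2361 > bound (violated).

Step 1: Compute V_q(n, t) = Σ_{j=0}^3 C(n, j) (q−1)^j.
  j = 0: C(14,0)·(2)^0 = 1·1 = 1.
  j = 1: C(14,1)·(2)^1 = 14·2 = 28.
  j = 2: C(14,2)·(2)^2 = 91·4 = 364.
  j = 3: C(14,3)·(2)^3 = 364·8 = 2912.
  V_q(n, t) = 1 + 28 + 364 + 2912 = 3305.
Step 2: q^n = 3^14 = 4782969.
Step 3: Hamming bound ⌊q^n / V_q(n,t)⌋ = ⌊4782969/3305⌋ = 1447.
Step 4: Compare |C| = 2361 to 1447: violated.
The claimed |C| lies above the Hamming bound, so no 3-ary code of length 14 with d ≥ 7 can have 2361 codewords.


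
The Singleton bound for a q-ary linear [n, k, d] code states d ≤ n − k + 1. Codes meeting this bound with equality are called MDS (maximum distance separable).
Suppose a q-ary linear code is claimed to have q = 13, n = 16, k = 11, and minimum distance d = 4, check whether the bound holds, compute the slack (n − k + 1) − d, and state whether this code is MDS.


Singleton RHS = n − k + 1 = 6, slack = 2, bound satisfied, not MDS.

Singleton bound: d ≤ n − k + 1.
Here n = 16, k = 11, so n − k + 1 = 6.
Given d = 4, check d ≤ 6: YES.
Slack = (n − k + 1) − d = 2.
The code is NOT MDS (slack = 2 > 0).
Description: the claimed parameters are [16, 11, 4]_13; such a code would be non-MDS.


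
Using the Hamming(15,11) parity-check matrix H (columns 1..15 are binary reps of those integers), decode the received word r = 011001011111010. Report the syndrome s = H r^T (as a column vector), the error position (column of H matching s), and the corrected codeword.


s = (0, 1, 0, 1)^T, error position = 5, corrected codeword c = 011011011111010

Compute s = H r^T mod 2 one row at a time:
  s_1 = 1 + 1 + 1 + 1 + 1 + 0 + 1 + 0 = 6 ≡ 0 (mod 2).
  s_2 = 0 + 0 + 1 + 0 + 1 + 0 + 1 + 0 = 3 ≡ 1 (mod 2).
  s_3 = 1 + 1 + 1 + 0 + 1 + 1 + 1 + 0 = 6 ≡ 0 (mod 2).
  s_4 = 0 + 1 + 0 + 0 + 1 + 1 + 0 + 0 = 3 ≡ 1 (mod 2).
s = (0, 1, 0, 1)^T — this equals column 5 of H (binary 0101), so error is at position 5.
Correct: flip bit 5 of r = 011001011111010 to get c = 011011011111010.


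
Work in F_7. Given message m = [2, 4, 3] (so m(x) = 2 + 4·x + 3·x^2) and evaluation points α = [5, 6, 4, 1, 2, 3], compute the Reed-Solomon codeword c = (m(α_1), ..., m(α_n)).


c = [6, 1, 3, 2, 1, 6]

Message polynomial: m(x) = 2 + 4·x + 3·x^2 (mod 7).
For each evaluation point α_i, compute m(α_i) mod 7:
  α_1 = 5: Horner steps 3 → 5 → 6, so m(5) = 6.
  α_2 = 6: Horner steps 3 → 1 → 1, so m(6) = 1.
  α_3 = 4: Horner steps 3 → 2 → 3, so m(4) = 3.
  α_4 = 1: Horner steps 3 → 0 → 2, so m(1) = 2.
  α_5 = 2: Horner steps 3 → 3 → 1, so m(2) = 1.
  α_6 = 3: Horner steps 3 → 6 → 6, so m(3) = 6.
Codeword c = [6, 1, 3, 2, 1, 6] ∈ F_7^6.


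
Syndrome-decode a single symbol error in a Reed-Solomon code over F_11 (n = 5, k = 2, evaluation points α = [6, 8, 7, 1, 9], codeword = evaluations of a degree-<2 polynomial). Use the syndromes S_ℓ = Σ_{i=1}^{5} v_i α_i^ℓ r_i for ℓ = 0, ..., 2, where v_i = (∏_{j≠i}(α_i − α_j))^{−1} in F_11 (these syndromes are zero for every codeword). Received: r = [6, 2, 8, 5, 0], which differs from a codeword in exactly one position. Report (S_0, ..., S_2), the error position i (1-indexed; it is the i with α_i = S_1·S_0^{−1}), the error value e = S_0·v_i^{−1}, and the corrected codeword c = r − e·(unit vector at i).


S = (4, 6, 9), error at position 3, error magnitude e = 4, c = [6, 2, 4, 5, 0].

Step 1: column multipliers v_i = (∏_{j≠i}(α_i − α_j))^{−1} mod 11.
  i = 1 (α = 6): (6−8)(6−7)(6−1)(6−9) = (−2)·(−1)·5·(−3) = −30 ≡ 3, so v_1 = 3^{−1} = 4 (mod 11).
  i = 2 (α = 8): (8−6)(8−7)(8−1)(8−9) = 2·1·7·(−1) = −14 ≡ 8, so v_2 = 8^{−1} = 7 (mod 11).
  i = 3 (α = 7): (7−6)(7−8)(7−1)(7−9) = 1·(−1)·6·(−2) = 12 ≡ 1, so v_3 = 1^{−1} = 1 (mod 11).
  i = 4 (α = 1): (1−6)(1−8)(1−7)(1−9) = (−5)·(−7)·(−6)·(−8) = 1680 ≡ 8, so v_4 = 8^{−1} = 7 (mod 11).
  i = 5 (α = 9): (9−6)(9−8)(9−7)(9−1) = 3·1·2·8 = 48 ≡ 4, so v_5 = 4^{−1} = 3 (mod 11).
  v = [4, 7, 1, 7, 3].
Step 2: syndromes of r = [6, 2, 8, 5, 0] (all sums mod 11).
  S_0 = Σ v_i r_i = 4·6 + 7·2 + 1·8 + 7·5 + 3·0 = 81 ≡ 4.
  S_1 = Σ v_i α_i r_i = 4·6·6 + 7·8·2 + 1·7·8 + 7·1·5 + 3·9·0 = 347 ≡ 6.
  α_i^2 mod 11 = [3, 9, 5, 1, 4].
  S_2 = Σ v_i α_i^2 r_i = 4·3·6 + 7·9·2 + 1·5·8 + 7·1·5 + 3·4·0 = 273 ≡ 9.
  S = (4, 6, 9) ≠ 0, so r is not a codeword (an error is present).
Step 3: locate the error. For a single error e at position i, S_ℓ = v_i·e·α_i^ℓ, so α_err = S_1/S_0.
  S_0^{−1} = 4^{−1} = 3 (mod 11), so α_err = 6·3 = 18 ≡ 7 = α_3. Error position i = 3.
  Consistency check: S_2/S_1 = 9·2 = 18 ≡ 7 = α_err ✓ (single-error assumption holds).
Step 4: error magnitude e = S_0/v_3 = S_0·∏_{j≠3}(α_3 − α_j) = 4·1 = 4 ≡ 4 (mod 11).
Step 5: correct position 3: c_3 = r_3 − e = 8 − 4 ≡ 4 (mod 11). Hence c = [6, 2, 4, 5, 0].
  Check: interpolating c through the α_i gives m(x) = 7 + 9·x (degree < 2) with m(α_i) = c_i for every i, so c is indeed a codeword.


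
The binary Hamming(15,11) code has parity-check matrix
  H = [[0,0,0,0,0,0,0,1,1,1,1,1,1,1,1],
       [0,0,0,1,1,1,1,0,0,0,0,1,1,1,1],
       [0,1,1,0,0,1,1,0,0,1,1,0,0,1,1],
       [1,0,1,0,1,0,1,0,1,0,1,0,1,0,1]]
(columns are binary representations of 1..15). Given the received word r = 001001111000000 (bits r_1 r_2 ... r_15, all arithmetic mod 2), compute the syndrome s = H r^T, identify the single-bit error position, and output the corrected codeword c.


s = (0, 0, 1, 1)^T, error position = 3, corrected codeword c = 000001111000000

Compute s = H r^T mod 2 one row at a time:
  s_1 = 1 + 1 + 0 + 0 + 0 + 0 + 0 + 0 = 2 ≡ 0 (mod 2).
  s_2 = 0 + 0 + 1 + 1 + 0 + 0 + 0 + 0 = 2 ≡ 0 (mod 2).
  s_3 = 0 + 1 + 1 + 1 + 0 + 0 + 0 + 0 = 3 ≡ 1 (mod 2).
  s_4 = 0 + 1 + 0 + 1 + 1 + 0 + 0 + 0 = 3 ≡ 1 (mod 2).
s = (0, 0, 1, 1)^T — this equals column 3 of H (binary 0011), so error is at position 3.
Correct: flip bit 3 of r = 001001111000000 to get c = 000001111000000.


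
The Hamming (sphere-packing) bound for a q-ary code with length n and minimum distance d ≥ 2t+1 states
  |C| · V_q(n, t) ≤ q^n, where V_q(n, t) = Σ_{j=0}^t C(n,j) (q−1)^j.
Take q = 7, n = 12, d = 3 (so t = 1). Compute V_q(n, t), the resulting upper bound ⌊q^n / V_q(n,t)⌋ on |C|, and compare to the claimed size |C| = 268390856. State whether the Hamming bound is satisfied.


V_q(n, t) = 73, q^n = 13841287201, Hamming bound = 189606673, |C| = 268390856 > bound (violated).

Step 1: Compute V_q(n, t) = Σ_{j=0}^1 C(n, j) (q−1)^j.
  j = 0: C(12,0)·(6)^0 = 1·1 = 1.
  j = 1: C(12,1)·(6)^1 = 12·6 = 72.
  V_q(n, t) = 1 + 72 = 73.
Step 2: q^n = 7^12 = 13841287201.
Step 3: Hamming bound ⌊q^n / V_q(n,t)⌋ = ⌊13841287201/73⌋ = 189606673.
Step 4: Compare |C| = 268390856 to 189606673: violated.
The claimed |C| lies above the Hamming bound, so no 7-ary code of length 12 with d ≥ 3 can have 268390856 codewords.


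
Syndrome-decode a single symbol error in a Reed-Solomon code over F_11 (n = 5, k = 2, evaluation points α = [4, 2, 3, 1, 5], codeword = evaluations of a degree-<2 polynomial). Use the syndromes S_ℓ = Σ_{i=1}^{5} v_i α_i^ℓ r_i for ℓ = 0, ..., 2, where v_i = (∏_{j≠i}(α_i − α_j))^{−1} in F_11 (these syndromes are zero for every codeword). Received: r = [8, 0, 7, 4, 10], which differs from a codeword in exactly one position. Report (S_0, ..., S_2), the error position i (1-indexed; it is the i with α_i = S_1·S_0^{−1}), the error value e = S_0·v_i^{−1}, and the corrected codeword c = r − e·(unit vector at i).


S = (1, 4, 5), error at position 1, error magnitude e = 5, c = [3, 0, 7, 4, 10].

Step 1: column multipliers v_i = (∏_{j≠i}(α_i − α_j))^{−1} mod 11.
  i = 1 (α = 4): (4−2)(4−3)(4−1)(4−5) = 2·1·3·(−1) = −6 ≡ 5, so v_1 = 5^{−1} = 9 (mod 11).
  i = 2 (α = 2): (2−4)(2−3)(2−1)(2−5) = (−2)·(−1)·1·(−3) = −6 ≡ 5, so v_2 = 5^{−1} = 9 (mod 11).
  i = 3 (α = 3): (3−4)(3−2)(3−1)(3−5) = (−1)·1·2·(−2) = 4 ≡ 4, so v_3 = 4^{−1} = 3 (mod 11).
  i = 4 (α = 1): (1−4)(1−2)(1−3)(1−5) = (−3)·(−1)·(−2)·(−4) = 24 ≡ 2, so v_4 = 2^{−1} = 6 (mod 11).
  i = 5 (α = 5): (5−4)(5−2)(5−3)(5−1) = 1·3·2·4 = 24 ≡ 2, so v_5 = 2^{−1} = 6 (mod 11).
  v = [9, 9, 3, 6, 6].
Step 2: syndromes of r = [8, 0, 7, 4, 10] (all sums mod 11).
  S_0 = Σ v_i r_i = 9·8 + 9·0 + 3·7 + 6·4 + 6·10 = 177 ≡ 1.
  S_1 = Σ v_i α_i r_i = 9·4·8 + 9·2·0 + 3·3·7 + 6·1·4 + 6·5·10 = 675 ≡ 4.
  α_i^2 mod 11 = [5, 4, 9, 1, 3].
  S_2 = Σ v_i α_i^2 r_i = 9·5·8 + 9·4·0 + 3·9·7 + 6·1·4 + 6·3·10 = 753 ≡ 5.
  S = (1, 4, 5) ≠ 0, so r is not a codeword (an error is present).
Step 3: locate the error. For a single error e at position i, S_ℓ = v_i·e·α_i^ℓ, so α_err = S_1/S_0.
  S_0^{−1} = 1^{−1} = 1 (mod 11), so α_err = 4·1 = 4 ≡ 4 = α_1. Error position i = 1.
  Consistency check: S_2/S_1 = 5·3 = 15 ≡ 4 = α_err ✓ (single-error assumption holds).
Step 4: error magnitude e = S_0/v_1 = S_0·∏_{j≠1}(α_1 − α_j) = 1·5 = 5 ≡ 5 (mod 11).
Step 5: correct position 1: c_1 = r_1 − e = 8 − 5 ≡ 3 (mod 11). Hence c = [3, 0, 7, 4, 10].
  Check: interpolating c through the α_i gives m(x) = 8 + 7·x (degree < 2) with m(α_i) = c_i for every i, so c is indeed a codeword.


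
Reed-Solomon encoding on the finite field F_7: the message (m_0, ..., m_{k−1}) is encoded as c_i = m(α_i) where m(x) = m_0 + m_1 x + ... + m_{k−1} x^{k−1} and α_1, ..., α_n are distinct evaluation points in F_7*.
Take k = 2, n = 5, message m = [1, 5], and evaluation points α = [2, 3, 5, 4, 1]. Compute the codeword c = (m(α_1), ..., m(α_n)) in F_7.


c = [4, 2, 5, 0, 6]

Message polynomial: m(x) = 1 + 5·x (mod 7).
For each evaluation point α_i, compute m(α_i) mod 7:
  α_1 = 2: Horner steps 5 → 4, so m(2) = 4.
  α_2 = 3: Horner steps 5 → 2, so m(3) = 2.
  α_3 = 5: Horner steps 5 → 5, so m(5) = 5.
  α_4 = 4: Horner steps 5 → 0, so m(4) = 0.
  α_5 = 1: Horner steps 5 → 6, so m(1) = 6.
Codeword c = [4, 2, 5, 0, 6] ∈ F_7^5.


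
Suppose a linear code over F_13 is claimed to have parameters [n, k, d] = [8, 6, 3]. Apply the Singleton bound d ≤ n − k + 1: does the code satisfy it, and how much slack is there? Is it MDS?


Singleton RHS = n − k + 1 = 3, slack = 0, bound satisfied, MDS.

Singleton bound: d ≤ n − k + 1.
Here n = 8, k = 6, so n − k + 1 = 3.
Given d = 3, check d ≤ 3: YES.
Slack = (n − k + 1) − d = 0.
The code is MDS (slack = 0).
Description: the claimed parameters are [8, 6, 3]_13; such a code would be MDS (meets Singleton bound).


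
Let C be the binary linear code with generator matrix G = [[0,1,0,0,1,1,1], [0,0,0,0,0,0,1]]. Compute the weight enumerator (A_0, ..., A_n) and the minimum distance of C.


Weight distribution: A_0 = 1, A_1 = 1, A_3 = 1, A_4 = 1. Minimum distance d = 1.

Enumerate all 2^2 = 4 messages m ∈ F_2^2.
For each, compute codeword c = mG in F_2^7, then tally its weight.
  m = 00 → c = 0000000, weight = 0.
  m = 10 → c = 0100111, weight = 4.
  m = 01 → c = 0000001, weight = 1.
  m = 11 → c = 0100110, weight = 3.
Tally weights:
  weight 0: 1 codewords.
  weight 1: 1 codewords.
  weight 3: 1 codewords.
  weight 4: 1 codewords.
Minimum distance d = smallest w > 0 with A_w > 0 = 1.
Sanity: Σ A_w = 4 = 2^2 = 4 ✓.


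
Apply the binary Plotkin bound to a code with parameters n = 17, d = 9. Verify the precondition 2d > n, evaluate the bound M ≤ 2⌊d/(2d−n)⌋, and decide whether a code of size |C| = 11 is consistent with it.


Plotkin bound M ≤ 18; given |C| = 11 ≤ bound (satisfied).

Check applicability: 2d = 18, n = 17.
2d − n = 1 > 0, so Plotkin applies.
Compute d/(2d−n) = 9/1 ≈ 9.0000.
⌊d/(2d−n)⌋ = 9.
Plotkin bound: M ≤ 2·9 = 18.
Given |C| = 11, check: satisfied.
This |C| is below the Plotkin bound.


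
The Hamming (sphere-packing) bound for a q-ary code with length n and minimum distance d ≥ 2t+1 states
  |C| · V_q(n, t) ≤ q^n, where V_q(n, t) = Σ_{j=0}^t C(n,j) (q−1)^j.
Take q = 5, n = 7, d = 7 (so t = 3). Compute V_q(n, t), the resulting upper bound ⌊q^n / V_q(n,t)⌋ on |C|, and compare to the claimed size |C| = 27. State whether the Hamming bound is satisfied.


V_q(n, t) = 2605, q^n = 78125, Hamming bound = 29, |C| = 27 ≤ bound (satisfied).

Step 1: Compute V_q(n, t) = Σ_{j=0}^3 C(n, j) (q−1)^j.
  j = 0: C(7,0)·(4)^0 = 1·1 = 1.
  j = 1: C(7,1)·(4)^1 = 7·4 = 28.
  j = 2: C(7,2)·(4)^2 = 21·16 = 336.
  j = 3: C(7,3)·(4)^3 = 35·64 = 2240.
  V_q(n, t) = 1 + 28 + 336 + 2240 = 2605.
Step 2: q^n = 5^7 = 78125.
Step 3: Hamming bound ⌊q^n / V_q(n,t)⌋ = ⌊78125/2605⌋ = 29.
Step 4: Compare |C| = 27 to 29: satisfied.
The claimed |C| lies below the Hamming bound.
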